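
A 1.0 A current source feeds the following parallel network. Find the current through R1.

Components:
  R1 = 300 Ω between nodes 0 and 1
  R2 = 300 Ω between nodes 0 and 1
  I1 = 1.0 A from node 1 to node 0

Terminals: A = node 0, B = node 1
All resistors sit directly between nodes 0 and 1, so they are in parallel and share one voltage V; the full source current 1 A splits among them.
1/R_par = 1/300 + 1/300 = 0.006667 S  =>  R_par = 150 Ω
V = I × R_par = 1 × 150 = 150 V
I_R1 = V/R1 = 150/300 = 0.5 A

Final answer: 0.5 A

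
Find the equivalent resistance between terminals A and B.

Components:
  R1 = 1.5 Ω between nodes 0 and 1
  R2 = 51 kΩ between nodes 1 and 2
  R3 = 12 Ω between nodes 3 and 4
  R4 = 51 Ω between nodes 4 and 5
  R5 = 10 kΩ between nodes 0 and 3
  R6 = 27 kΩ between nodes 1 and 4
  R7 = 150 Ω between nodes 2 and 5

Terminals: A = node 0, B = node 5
The network is not a plain series/parallel combination. Inject a 1 A test current into terminal A (node 0) and return it from terminal B (node 5); then R_eq = V_A / (1 A).
Nodal analysis, taking node 5 as the 0 V reference.
Current source I_test pushes 1 A into node 0 and draws it out of node 5.
KCL at each unknown node (sum of currents leaving = 0; resistances in Ω):
  Node 0: (V_0 - V_1)/1.5 + (V_0 - V_3)/10000 - 1 = 0
  Node 1: (V_1 - V_0)/1.5 + (V_1 - V_2)/51000 + (V_1 - V_4)/27000 = 0
  Node 2: (V_2 - V_1)/51000 + (V_2 - 0)/150 = 0
  Node 3: (V_3 - V_0)/10000 + (V_3 - V_4)/12 = 0
  Node 4: (V_4 - V_1)/27000 + (V_4 - V_3)/12 + (V_4 - 0)/51 = 0
Collecting terms (coefficients in siemens):
  0.6668·V_0 - 0.6667·V_1 - 0.0001·V_3 = 1
  0.6667·V_1 - 0.6667·V_0 - 0.00001961·V_2 - 0.00003704·V_4 = 0
  0.006686·V_2 - 0.00001961·V_1 = 0
  0.08343·V_3 - 0.0001·V_0 - 0.08333·V_4 = 0
  0.103·V_4 - 0.00003704·V_1 - 0.08333·V_3 = 0
Solving these 5 simultaneous equations (Gaussian elimination) gives:
  V_0 = 6430 V, V_1 = 6430 V, V_2 = 18.86 V, V_3 = 52.24 V
  V_4 = 44.59 V
R_eq = V_0 / 1 A = 6430 Ω = 6.43 kΩ

Final answer: 6.43 kΩ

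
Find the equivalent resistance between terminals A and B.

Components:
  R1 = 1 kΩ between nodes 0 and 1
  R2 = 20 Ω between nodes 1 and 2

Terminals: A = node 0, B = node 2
Reduce the network between node 0 (A) and node 2 (B) by series/parallel combination:
  Rs1 = R1 + R2 (series, joined only at node 1) = 1000 + 20 = 1020 Ω
R_eq = 1.02 kΩ

Final answer: 1.02 kΩ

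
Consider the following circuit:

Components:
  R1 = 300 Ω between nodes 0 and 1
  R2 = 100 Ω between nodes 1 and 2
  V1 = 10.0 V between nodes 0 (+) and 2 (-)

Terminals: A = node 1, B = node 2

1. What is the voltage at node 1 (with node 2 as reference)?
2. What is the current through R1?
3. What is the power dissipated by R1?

Nodal analysis, taking node 2 as the 0 V reference.
Source V1 fixes V_0 = 10 V.
KCL at each unknown node (sum of currents leaving = 0; resistances in Ω):
  Node 1: (V_1 - 10)/300 + (V_1 - 0)/100 = 0
Collecting terms: 0.01333 × V_1 = 0.03333  =>  V_1 = 2.5 V
Part 1:
  Read off the nodal solution: V_1 = 2.5 V
Part 2:
  I_R1 = (V_0 - V_1)/R1 = (10 - 2.5)/300 = 0.025 A
  Magnitude: I_R1 = 0.025 A
Part 3:
  I_R1 = (V_0 - V_1)/R1 = (10 - 2.5)/300 = 0.025 A
  P_R1 = I_R1² × R1 = (0.025)² × 300 = 0.1875 W

Final answers:
1. V_1 = 2.5 V
2. I_R1 = 0.025 A
3. P_R1 = 0.1875 W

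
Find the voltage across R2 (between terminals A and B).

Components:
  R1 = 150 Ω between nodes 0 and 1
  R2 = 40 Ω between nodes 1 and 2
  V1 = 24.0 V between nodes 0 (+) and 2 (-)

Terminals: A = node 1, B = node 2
R1 and R2 are in series across V1 (node 0 → node 1 → node 2), and the output A–B is taken across R2, so this is a voltage divider.
Series current: I = V1/(R1 + R2) = 24/(150 + 40) = 24/190 = 0.1263 A
V_R2 = I × R2 = V1 × R2/(R1 + R2) = 24 × 40/190 = 5.053 V

Final answer: 5.053 V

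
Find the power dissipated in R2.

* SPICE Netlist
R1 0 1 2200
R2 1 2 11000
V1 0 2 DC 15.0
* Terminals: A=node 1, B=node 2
Nodal analysis, taking node 2 as the 0 V reference.
Source V1 fixes V_0 = 15 V.
KCL at each unknown node (sum of currents leaving = 0; resistances in Ω):
  Node 1: (V_1 - 15)/2200 + (V_1 - 0)/11000 = 0
Collecting terms: 0.0005455 × V_1 = 0.006818  =>  V_1 = 12.5 V
I_R2 = (V_1 - V_2)/R2 = (12.5 - 0)/11000 = 0.001136 A
P_R2 = I_R2² × R2 = (0.001136)² × 11000 = 0.0142 W

Final answer: 0.0142 W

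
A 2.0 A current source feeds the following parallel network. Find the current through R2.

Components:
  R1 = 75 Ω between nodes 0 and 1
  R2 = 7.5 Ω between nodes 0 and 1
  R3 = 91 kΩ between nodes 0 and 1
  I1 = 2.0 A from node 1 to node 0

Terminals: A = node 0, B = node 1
All resistors sit directly between nodes 0 and 1, so they are in parallel and share one voltage V; the full source current 2 A splits among them.
1/R_par = 1/75 + 1/7.5 + 1/91000 = 0.1467 S  =>  R_par = 6.818 Ω
V = I × R_par = 2 × 6.818 = 13.64 V
I_R2 = V/R2 = 13.64/7.5 = 1.818 A

Final answer: 1.818 A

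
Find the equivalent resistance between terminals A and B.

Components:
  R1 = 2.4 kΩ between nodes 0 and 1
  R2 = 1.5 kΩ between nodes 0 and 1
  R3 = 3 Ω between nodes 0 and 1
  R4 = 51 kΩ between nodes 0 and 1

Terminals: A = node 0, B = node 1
Reduce the network between node 0 (A) and node 1 (B) by series/parallel combination:
  Rp1 = R1 ‖ R2 ‖ R3 ‖ R4 (parallel, all between nodes 0 and 1) = 1/(1/2400 + 1/1500 + 1/3 + 1/51000) = 2.99 Ω
R_eq = 2.99 Ω

Final answer: 2.99 Ω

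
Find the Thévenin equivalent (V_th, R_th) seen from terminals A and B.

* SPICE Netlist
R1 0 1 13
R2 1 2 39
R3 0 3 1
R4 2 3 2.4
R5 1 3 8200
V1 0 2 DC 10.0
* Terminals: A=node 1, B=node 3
Step 1 — V_th is the open-circuit voltage V_A - V_B (nothing connected across the terminals).
Nodal analysis, taking node 2 as the 0 V reference.
Source V1 fixes V_0 = 10 V.
KCL at each unknown node (sum of currents leaving = 0; resistances in Ω):
  Node 1: (V_1 - 10)/13 + (V_1 - 0)/39 + (V_1 - V_3)/8200 = 0
  Node 3: (V_3 - 10)/1 + (V_3 - 0)/2.4 + (V_3 - V_1)/8200 = 0
Collecting terms (coefficients in siemens):
  0.1027·V_1 - 0.000122·V_3 = 0.7692
  1.417·V_3 - 0.000122·V_1 = 10
Determinant D = (0.1027)(1.417) - (-0.000122)(-0.000122) = 0.1455
V_1 = [(0.7692)(1.417) - (-0.000122)(10)]/D = 7.499 V
V_3 = [(0.1027)(10) - (0.7692)(-0.000122)]/D = 7.059 V
V_th = V_1 - V_3 = 7.499 - 7.059 = 0.4406 V
Step 2 — R_th: zero the source — replace V1 by a short circuit (node 2 merges into node 0) — and find the resistance seen between A (node 1) and B (node 3).
Reduce the network between node 1 (A) and node 3 (B) by series/parallel combination:
  Rp1 = R1 ‖ R2 (parallel, both between nodes 0 and 1) = 1/(1/13 + 1/39) = 9.75 Ω
  Rp2 = R3 ‖ R4 (parallel, both between nodes 0 and 3) = 1/(1/1 + 1/2.4) = 0.7059 Ω
  Rs1 = Rp1 + Rp2 (series, joined only at node 0) = 9.75 + 0.7059 = 10.46 Ω
  Rp3 = R5 ‖ Rs1 (parallel, both between nodes 1 and 3) = 1/(1/8200 + 1/10.46) = 10.44 Ω
R_th = 10.44 Ω

Final answer: V_th = 0.4406 V, R_th = 10.44 Ω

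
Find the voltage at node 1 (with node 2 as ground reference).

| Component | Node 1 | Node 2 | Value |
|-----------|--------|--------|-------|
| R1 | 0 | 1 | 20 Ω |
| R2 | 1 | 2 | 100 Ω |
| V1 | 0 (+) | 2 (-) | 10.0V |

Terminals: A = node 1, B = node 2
Nodal analysis, taking node 2 as the 0 V reference.
Source V1 fixes V_0 = 10 V.
KCL at each unknown node (sum of currents leaving = 0; resistances in Ω):
  Node 1: (V_1 - 10)/20 + (V_1 - 0)/100 = 0
Collecting terms: 0.06 × V_1 = 0.5  =>  V_1 = 8.333 V
The requested potential is V_1 = 8.333 V.

Final answer: V_1 = 8.333 V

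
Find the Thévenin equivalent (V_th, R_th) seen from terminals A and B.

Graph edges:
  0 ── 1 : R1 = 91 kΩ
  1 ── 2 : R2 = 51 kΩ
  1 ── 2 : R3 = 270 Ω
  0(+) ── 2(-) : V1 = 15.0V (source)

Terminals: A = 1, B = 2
Step 1 — V_th is the open-circuit voltage V_A - V_B (nothing connected across the terminals).
Nodal analysis, taking node 2 as the 0 V reference.
Source V1 fixes V_0 = 15 V.
KCL at each unknown node (sum of currents leaving = 0; resistances in Ω):
  Node 1: (V_1 - 15)/91000 + (V_1 - 0)/51000 + (V_1 - 0)/270 = 0
Collecting terms: 0.003734 × V_1 = 0.0001648  =>  V_1 = 0.04414 V
V_th = V_1 - V_2 = 0.04414 - 0 = 0.04414 V
Step 2 — R_th: zero the source — replace V1 by a short circuit (node 2 merges into node 0) — and find the resistance seen between A (node 1) and B (node 0).
Reduce the network between node 1 (A) and node 0 (B) by series/parallel combination:
  Rp1 = R1 ‖ R2 ‖ R3 (parallel, all between nodes 0 and 1) = 1/(1/91000 + 1/51000 + 1/270) = 267.8 Ω
R_th = 267.8 Ω

Final answer: V_th = 0.04414 V, R_th = 267.8 Ω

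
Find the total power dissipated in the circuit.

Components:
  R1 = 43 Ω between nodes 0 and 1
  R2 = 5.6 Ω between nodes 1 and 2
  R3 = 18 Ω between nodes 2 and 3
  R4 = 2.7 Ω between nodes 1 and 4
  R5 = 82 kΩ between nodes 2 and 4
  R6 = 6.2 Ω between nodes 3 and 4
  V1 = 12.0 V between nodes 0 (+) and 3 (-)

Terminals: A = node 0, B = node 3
Nodal analysis, taking node 3 as the 0 V reference.
Source V1 fixes V_0 = 12 V.
KCL at each unknown node (sum of currents leaving = 0; resistances in Ω):
  Node 1: (V_1 - 12)/43 + (V_1 - V_2)/5.6 + (V_1 - V_4)/2.7 = 0
  Node 2: (V_2 - V_1)/5.6 + (V_2 - 0)/18 + (V_2 - V_4)/82000 = 0
  Node 4: (V_4 - V_1)/2.7 + (V_4 - V_2)/82000 + (V_4 - 0)/6.2 = 0
Collecting terms (coefficients in siemens):
  0.5722·V_1 - 0.1786·V_2 - 0.3704·V_4 = 0.2791
  0.2341·V_2 - 0.1786·V_1 - 0.0000122·V_4 = 0
  0.5317·V_4 - 0.3704·V_1 - 0.0000122·V_2 = 0
Solving these 3 simultaneous equations (Gaussian elimination) gives:
  V_1 = 1.568 V, V_2 = 1.196 V, V_4 = 1.092 V
Power in each resistor, P = (ΔV)²/R:
  P_R1 = (12 - 1.568)²/43 = 2.531 W
  P_R2 = (1.568 - 1.196)²/5.6 = 0.02472 W
  P_R3 = (1.196 - 0)²/18 = 0.07945 W
  P_R4 = (1.568 - 1.092)²/2.7 = 0.0838 W
  P_R5 = (1.196 - 1.092)²/82000 = 0.0000001309 W
  P_R6 = (0 - 1.092)²/6.2 = 0.1924 W
P_total = P_R1 + P_R2 + P_R3 + P_R4 + P_R5 + P_R6 = 2.911 W

Final answer: 2.911 W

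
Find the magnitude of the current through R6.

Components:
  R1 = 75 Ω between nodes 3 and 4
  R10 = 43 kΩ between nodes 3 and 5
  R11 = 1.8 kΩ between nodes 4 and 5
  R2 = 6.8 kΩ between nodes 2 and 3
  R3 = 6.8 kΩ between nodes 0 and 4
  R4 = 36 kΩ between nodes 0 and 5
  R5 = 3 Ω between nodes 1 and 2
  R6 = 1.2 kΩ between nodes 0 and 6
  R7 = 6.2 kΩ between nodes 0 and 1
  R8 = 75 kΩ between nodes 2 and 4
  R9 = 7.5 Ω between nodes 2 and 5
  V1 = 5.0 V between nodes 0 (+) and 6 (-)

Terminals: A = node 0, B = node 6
Nodal analysis, taking node 6 as the 0 V reference.
Source V1 fixes V_0 = 5 V.
KCL at each unknown node (sum of currents leaving = 0; resistances in Ω):
  Node 1: (V_1 - V_2)/3 + (V_1 - 5)/6200 = 0
  Node 2: (V_2 - V_3)/6800 + (V_2 - V_1)/3 + (V_2 - V_4)/75000 + (V_2 - V_5)/7.5 = 0
  Node 3: (V_3 - V_4)/75 + (V_3 - V_2)/6800 + (V_3 - V_5)/43000 = 0
  Node 4: (V_4 - V_3)/75 + (V_4 - 5)/6800 + (V_4 - V_2)/75000 + (V_4 - V_5)/1800 = 0
  Node 5: (V_5 - 5)/36000 + (V_5 - V_2)/7.5 + (V_5 - V_3)/43000 + (V_5 - V_4)/1800 = 0
Collecting terms (coefficients in siemens):
  0.3335·V_1 - 0.3333·V_2 = 0.0008065
  0.4668·V_2 - 0.3333·V_1 - 0.0001471·V_3 - 0.00001333·V_4 - 0.1333·V_5 = 0
  0.0135·V_3 - 0.0001471·V_2 - 0.01333·V_4 - 0.00002326·V_5 = 0
  0.01405·V_4 - 0.00001333·V_2 - 0.01333·V_3 - 0.0005556·V_5 = 0.0007353
  0.1339·V_5 - 0.1333·V_2 - 0.00002326·V_3 - 0.0005556·V_4 = 0.0001389
Solving these 5 simultaneous equations (Gaussian elimination) gives:
  V_1 = 5 V, V_2 = 5 V, V_3 = 5 V, V_4 = 5 V
  V_5 = 5 V
I_R6 = (V_0 - V_6)/R6 = (5 - 0)/1200 = 0.004167 A
|I_R6| = 0.004167 A

Final answer: |I_R6| = 0.004167 A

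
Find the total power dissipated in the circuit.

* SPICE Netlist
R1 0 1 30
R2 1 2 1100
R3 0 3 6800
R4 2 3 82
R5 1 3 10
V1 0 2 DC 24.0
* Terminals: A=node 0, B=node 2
Nodal analysis, taking node 2 as the 0 V reference.
Source V1 fixes V_0 = 24 V.
KCL at each unknown node (sum of currents leaving = 0; resistances in Ω):
  Node 1: (V_1 - 24)/30 + (V_1 - 0)/1100 + (V_1 - V_3)/10 = 0
  Node 3: (V_3 - 24)/6800 + (V_3 - 0)/82 + (V_3 - V_1)/10 = 0
Collecting terms (coefficients in siemens):
  0.1342·V_1 - 0.1·V_3 = 0.8
  0.1123·V_3 - 0.1·V_1 = 0.003529
Determinant D = (0.1342)(0.1123) - (-0.1)(-0.1) = 0.005081
V_1 = [(0.8)(0.1123) - (-0.1)(0.003529)]/D = 17.76 V
V_3 = [(0.1342)(0.003529) - (0.8)(-0.1)]/D = 15.84 V
Power in each resistor, P = (ΔV)²/R:
  P_R1 = (24 - 17.76)²/30 = 1.299 W
  P_R2 = (17.76 - 0)²/1100 = 0.2867 W
  P_R3 = (24 - 15.84)²/6800 = 0.009797 W
  P_R4 = (0 - 15.84)²/82 = 3.059 W
  P_R5 = (17.76 - 15.84)²/10 = 0.3684 W
P_total = P_R1 + P_R2 + P_R3 + P_R4 + P_R5 = 5.023 W

Final answer: 5.023 W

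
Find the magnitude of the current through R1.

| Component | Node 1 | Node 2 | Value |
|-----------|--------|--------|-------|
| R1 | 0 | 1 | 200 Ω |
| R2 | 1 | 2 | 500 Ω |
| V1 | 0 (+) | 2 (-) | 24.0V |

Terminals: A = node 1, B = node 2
Nodal analysis, taking node 2 as the 0 V reference.
Source V1 fixes V_0 = 24 V.
KCL at each unknown node (sum of currents leaving = 0; resistances in Ω):
  Node 1: (V_1 - 24)/200 + (V_1 - 0)/500 = 0
Collecting terms: 0.007 × V_1 = 0.12  =>  V_1 = 17.14 V
I_R1 = (V_0 - V_1)/R1 = (24 - 17.14)/200 = 0.03429 A
|I_R1| = 0.03429 A

Final answer: |I_R1| = 0.03429 A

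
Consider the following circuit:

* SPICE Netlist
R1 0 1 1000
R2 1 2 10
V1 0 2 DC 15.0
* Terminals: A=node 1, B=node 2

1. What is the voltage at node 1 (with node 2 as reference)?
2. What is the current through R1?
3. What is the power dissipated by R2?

Nodal analysis, taking node 2 as the 0 V reference.
Source V1 fixes V_0 = 15 V.
KCL at each unknown node (sum of currents leaving = 0; resistances in Ω):
  Node 1: (V_1 - 15)/1000 + (V_1 - 0)/10 = 0
Collecting terms: 0.101 × V_1 = 0.015  =>  V_1 = 0.1485 V
Part 1:
  Read off the nodal solution: V_1 = 0.1485 V
Part 2:
  I_R1 = (V_0 - V_1)/R1 = (15 - 0.1485)/1000 = 0.01485 A
  Magnitude: I_R1 = 0.01485 A
Part 3:
  I_R2 = (V_1 - V_2)/R2 = (0.1485 - 0)/10 = 0.01485 A
  P_R2 = I_R2² × R2 = (0.01485)² × 10 = 0.002206 W

Final answers:
1. V_1 = 0.1485 V
2. I_R1 = 0.01485 A
3. P_R2 = 0.002206 W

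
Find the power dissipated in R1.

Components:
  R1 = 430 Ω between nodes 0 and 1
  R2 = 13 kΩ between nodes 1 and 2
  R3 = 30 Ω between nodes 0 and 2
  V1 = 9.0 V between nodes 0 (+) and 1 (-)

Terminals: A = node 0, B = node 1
Nodal analysis, taking node 1 as the 0 V reference.
Source V1 fixes V_0 = 9 V.
KCL at each unknown node (sum of currents leaving = 0; resistances in Ω):
  Node 2: (V_2 - 0)/13000 + (V_2 - 9)/30 = 0
Collecting terms: 0.03341 × V_2 = 0.3  =>  V_2 = 8.979 V
I_R1 = (V_0 - V_1)/R1 = (9 - 0)/430 = 0.02093 A
P_R1 = I_R1² × R1 = (0.02093)² × 430 = 0.1884 W

Final answer: 0.1884 W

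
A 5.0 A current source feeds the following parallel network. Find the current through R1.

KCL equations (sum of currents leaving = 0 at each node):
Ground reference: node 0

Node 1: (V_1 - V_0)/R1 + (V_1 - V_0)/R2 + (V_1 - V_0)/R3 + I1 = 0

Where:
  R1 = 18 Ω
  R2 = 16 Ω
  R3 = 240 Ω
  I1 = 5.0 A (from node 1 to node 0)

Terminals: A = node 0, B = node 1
All resistors sit directly between nodes 0 and 1, so they are in parallel and share one voltage V; the full source current 5 A splits among them.
1/R_par = 1/18 + 1/16 + 1/240 = 0.1222 S  =>  R_par = 8.182 Ω
V = I × R_par = 5 × 8.182 = 40.91 V
I_R1 = V/R1 = 40.91/18 = 2.273 A

Final answer: 2.273 A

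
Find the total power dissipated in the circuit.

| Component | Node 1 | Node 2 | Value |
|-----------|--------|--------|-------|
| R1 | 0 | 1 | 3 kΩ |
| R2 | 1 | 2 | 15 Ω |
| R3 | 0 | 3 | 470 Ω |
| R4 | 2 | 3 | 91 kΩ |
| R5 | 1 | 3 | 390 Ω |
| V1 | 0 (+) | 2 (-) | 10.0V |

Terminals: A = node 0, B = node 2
Nodal analysis, taking node 2 as the 0 V reference.
Source V1 fixes V_0 = 10 V.
KCL at each unknown node (sum of currents leaving = 0; resistances in Ω):
  Node 1: (V_1 - 10)/3000 + (V_1 - 0)/15 + (V_1 - V_3)/390 = 0
  Node 3: (V_3 - 10)/470 + (V_3 - 0)/91000 + (V_3 - V_1)/390 = 0
Collecting terms (coefficients in siemens):
  0.06956·V_1 - 0.002564·V_3 = 0.003333
  0.004703·V_3 - 0.002564·V_1 = 0.02128
Determinant D = (0.06956)(0.004703) - (-0.002564)(-0.002564) = 0.0003206
V_1 = [(0.003333)(0.004703) - (-0.002564)(0.02128)]/D = 0.2191 V
V_3 = [(0.06956)(0.02128) - (0.003333)(-0.002564)]/D = 4.644 V
Power in each resistor, P = (ΔV)²/R:
  P_R1 = (10 - 0.2191)²/3000 = 0.03189 W
  P_R2 = (0.2191 - 0)²/15 = 0.0032 W
  P_R3 = (10 - 4.644)²/470 = 0.06104 W
  P_R4 = (0 - 4.644)²/91000 = 0.000237 W
  P_R5 = (0.2191 - 4.644)²/390 = 0.0502 W
P_total = P_R1 + P_R2 + P_R3 + P_R4 + P_R5 = 0.1466 W

Final answer: 0.1466 W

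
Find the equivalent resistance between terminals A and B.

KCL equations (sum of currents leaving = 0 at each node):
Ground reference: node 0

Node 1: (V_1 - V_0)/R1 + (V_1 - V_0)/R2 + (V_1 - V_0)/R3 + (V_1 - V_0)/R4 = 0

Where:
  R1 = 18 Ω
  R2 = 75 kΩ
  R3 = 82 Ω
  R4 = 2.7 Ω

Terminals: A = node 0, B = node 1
Reduce the network between node 0 (A) and node 1 (B) by series/parallel combination:
  Rp1 = R1 ‖ R2 ‖ R3 ‖ R4 (parallel, all between nodes 0 and 1) = 1/(1/18 + 1/75000 + 1/82 + 1/2.7) = 2.282 Ω
R_eq = 2.282 Ω

Final answer: 2.282 Ω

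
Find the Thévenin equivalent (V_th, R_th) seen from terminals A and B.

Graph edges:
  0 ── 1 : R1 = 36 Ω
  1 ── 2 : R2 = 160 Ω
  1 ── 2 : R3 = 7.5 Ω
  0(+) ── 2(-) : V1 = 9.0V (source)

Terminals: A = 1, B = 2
Step 1 — V_th is the open-circuit voltage V_A - V_B (nothing connected across the terminals).
Nodal analysis, taking node 2 as the 0 V reference.
Source V1 fixes V_0 = 9 V.
KCL at each unknown node (sum of currents leaving = 0; resistances in Ω):
  Node 1: (V_1 - 9)/36 + (V_1 - 0)/160 + (V_1 - 0)/7.5 = 0
Collecting terms: 0.1674 × V_1 = 0.25  =>  V_1 = 1.494 V
V_th = V_1 - V_2 = 1.494 - 0 = 1.494 V
Step 2 — R_th: zero the source — replace V1 by a short circuit (node 2 merges into node 0) — and find the resistance seen between A (node 1) and B (node 0).
Reduce the network between node 1 (A) and node 0 (B) by series/parallel combination:
  Rp1 = R1 ‖ R2 ‖ R3 (parallel, all between nodes 0 and 1) = 1/(1/36 + 1/160 + 1/7.5) = 5.975 Ω
R_th = 5.975 Ω

Final answer: V_th = 1.494 V, R_th = 5.975 Ω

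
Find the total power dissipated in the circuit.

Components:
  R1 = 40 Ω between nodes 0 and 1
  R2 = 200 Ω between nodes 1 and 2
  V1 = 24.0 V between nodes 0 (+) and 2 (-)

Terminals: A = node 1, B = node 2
Nodal analysis, taking node 2 as the 0 V reference.
Source V1 fixes V_0 = 24 V.
KCL at each unknown node (sum of currents leaving = 0; resistances in Ω):
  Node 1: (V_1 - 24)/40 + (V_1 - 0)/200 = 0
Collecting terms: 0.03 × V_1 = 0.6  =>  V_1 = 20 V
Power in each resistor, P = (ΔV)²/R:
  P_R1 = (24 - 20)²/40 = 0.4 W
  P_R2 = (20 - 0)²/200 = 2 W
P_total = P_R1 + P_R2 = 2.4 W

Final answer: 2.4 W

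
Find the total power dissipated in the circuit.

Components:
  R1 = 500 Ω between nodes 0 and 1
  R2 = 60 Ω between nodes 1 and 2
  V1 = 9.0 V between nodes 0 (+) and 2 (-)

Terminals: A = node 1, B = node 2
Nodal analysis, taking node 2 as the 0 V reference.
Source V1 fixes V_0 = 9 V.
KCL at each unknown node (sum of currents leaving = 0; resistances in Ω):
  Node 1: (V_1 - 9)/500 + (V_1 - 0)/60 = 0
Collecting terms: 0.01867 × V_1 = 0.018  =>  V_1 = 0.9643 V
Power in each resistor, P = (ΔV)²/R:
  P_R1 = (9 - 0.9643)²/500 = 0.1291 W
  P_R2 = (0.9643 - 0)²/60 = 0.0155 W
P_total = P_R1 + P_R2 = 0.1446 W

Final answer: 0.1446 W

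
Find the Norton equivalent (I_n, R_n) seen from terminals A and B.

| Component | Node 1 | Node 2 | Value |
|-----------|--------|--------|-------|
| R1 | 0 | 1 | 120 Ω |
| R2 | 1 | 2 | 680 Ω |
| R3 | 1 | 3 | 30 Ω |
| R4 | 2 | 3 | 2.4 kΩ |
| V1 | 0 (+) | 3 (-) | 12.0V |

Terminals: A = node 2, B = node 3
Find the Thévenin equivalent first; then I_n = V_th/R_th and R_n = R_th.
Step 1 — V_th is the open-circuit voltage V_A - V_B (nothing connected across the terminals).
Nodal analysis, taking node 3 as the 0 V reference.
Source V1 fixes V_0 = 12 V.
KCL at each unknown node (sum of currents leaving = 0; resistances in Ω):
  Node 1: (V_1 - 12)/120 + (V_1 - V_2)/680 + (V_1 - 0)/30 = 0
  Node 2: (V_2 - V_1)/680 + (V_2 - 0)/2400 = 0
Collecting terms (coefficients in siemens):
  0.04314·V_1 - 0.001471·V_2 = 0.1
  0.001887·V_2 - 0.001471·V_1 = 0
Determinant D = (0.04314)(0.001887) - (-0.001471)(-0.001471) = 0.00007925
V_1 = [(0.1)(0.001887) - (-0.001471)(0)]/D = 2.381 V
V_2 = [(0.04314)(0) - (0.1)(-0.001471)]/D = 1.856 V
V_th = V_2 - V_3 = 1.856 - 0 = 1.856 V
Step 2 — R_th: zero the source — replace V1 by a short circuit (node 3 merges into node 0) — and find the resistance seen between A (node 2) and B (node 0).
Reduce the network between node 2 (A) and node 0 (B) by series/parallel combination:
  Rp1 = R1 ‖ R3 (parallel, both between nodes 0 and 1) = 1/(1/120 + 1/30) = 24 Ω
  Rs1 = R2 + Rp1 (series, joined only at node 1) = 680 + 24 = 704 Ω
  Rp2 = R4 ‖ Rs1 (parallel, both between nodes 0 and 2) = 1/(1/2400 + 1/704) = 544.3 Ω
R_th = 544.3 Ω
I_n = V_th/R_th = 1.856/544.3 = 0.003409 A, and R_n = R_th = 544.3 Ω

Final answer: I_n = 0.003409 A, R_n = 544.3 Ω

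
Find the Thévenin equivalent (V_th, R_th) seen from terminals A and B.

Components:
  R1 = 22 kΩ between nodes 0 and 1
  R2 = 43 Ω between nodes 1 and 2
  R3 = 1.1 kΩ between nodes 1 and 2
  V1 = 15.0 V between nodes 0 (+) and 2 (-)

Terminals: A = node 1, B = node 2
Step 1 — V_th is the open-circuit voltage V_A - V_B (nothing connected across the terminals).
Nodal analysis, taking node 2 as the 0 V reference.
Source V1 fixes V_0 = 15 V.
KCL at each unknown node (sum of currents leaving = 0; resistances in Ω):
  Node 1: (V_1 - 15)/22000 + (V_1 - 0)/43 + (V_1 - 0)/1100 = 0
Collecting terms: 0.02421 × V_1 = 0.0006818  =>  V_1 = 0.02816 V
V_th = V_1 - V_2 = 0.02816 - 0 = 0.02816 V
Step 2 — R_th: zero the source — replace V1 by a short circuit (node 2 merges into node 0) — and find the resistance seen between A (node 1) and B (node 0).
Reduce the network between node 1 (A) and node 0 (B) by series/parallel combination:
  Rp1 = R1 ‖ R2 ‖ R3 (parallel, all between nodes 0 and 1) = 1/(1/22000 + 1/43 + 1/1100) = 41.3 Ω
R_th = 41.3 Ω

Final answer: V_th = 0.02816 V, R_th = 41.3 Ω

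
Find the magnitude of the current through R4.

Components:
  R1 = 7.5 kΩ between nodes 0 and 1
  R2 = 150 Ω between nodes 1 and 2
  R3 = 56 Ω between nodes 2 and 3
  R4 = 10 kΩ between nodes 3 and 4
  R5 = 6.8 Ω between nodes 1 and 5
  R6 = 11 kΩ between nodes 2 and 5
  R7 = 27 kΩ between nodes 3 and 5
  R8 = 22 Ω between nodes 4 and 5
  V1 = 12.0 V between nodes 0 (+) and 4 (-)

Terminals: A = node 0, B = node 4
Nodal analysis, taking node 4 as the 0 V reference.
Source V1 fixes V_0 = 12 V.
KCL at each unknown node (sum of currents leaving = 0; resistances in Ω):
  Node 1: (V_1 - 12)/7500 + (V_1 - V_2)/150 + (V_1 - V_5)/6.8 = 0
  Node 2: (V_2 - V_1)/150 + (V_2 - V_3)/56 + (V_2 - V_5)/11000 = 0
  Node 3: (V_3 - V_2)/56 + (V_3 - 0)/10000 + (V_3 - V_5)/27000 = 0
  Node 5: (V_5 - V_1)/6.8 + (V_5 - V_2)/11000 + (V_5 - V_3)/27000 + (V_5 - 0)/22 = 0
Collecting terms (coefficients in siemens):
  0.1539·V_1 - 0.006667·V_2 - 0.1471·V_5 = 0.0016
  0.02461·V_2 - 0.006667·V_1 - 0.01786·V_3 - 0.00009091·V_5 = 0
  0.01799·V_3 - 0.01786·V_2 - 0.00003704·V_5 = 0
  0.1926·V_5 - 0.1471·V_1 - 0.00009091·V_2 - 0.00003704·V_3 = 0
Solving these 4 simultaneous equations (Gaussian elimination) gives:
  V_1 = 0.04577 V, V_2 = 0.04491 V, V_3 = 0.04464 V, V_5 = 0.03497 V
I_R4 = (V_3 - V_4)/R4 = (0.04464 - 0)/10000 = 0.000004464 A
|I_R4| = 0.000004464 A

Final answer: |I_R4| = 4.464e-06 A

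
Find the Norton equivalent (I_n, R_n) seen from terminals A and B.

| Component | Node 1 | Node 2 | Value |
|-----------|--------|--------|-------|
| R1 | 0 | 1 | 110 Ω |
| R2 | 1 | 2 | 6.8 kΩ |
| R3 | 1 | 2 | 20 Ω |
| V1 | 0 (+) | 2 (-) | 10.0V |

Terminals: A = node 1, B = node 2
Find the Thévenin equivalent first; then I_n = V_th/R_th and R_n = R_th.
Step 1 — V_th is the open-circuit voltage V_A - V_B (nothing connected across the terminals).
Nodal analysis, taking node 2 as the 0 V reference.
Source V1 fixes V_0 = 10 V.
KCL at each unknown node (sum of currents leaving = 0; resistances in Ω):
  Node 1: (V_1 - 10)/110 + (V_1 - 0)/6800 + (V_1 - 0)/20 = 0
Collecting terms: 0.05924 × V_1 = 0.09091  =>  V_1 = 1.535 V
V_th = V_1 - V_2 = 1.535 - 0 = 1.535 V
Step 2 — R_th: zero the source — replace V1 by a short circuit (node 2 merges into node 0) — and find the resistance seen between A (node 1) and B (node 0).
Reduce the network between node 1 (A) and node 0 (B) by series/parallel combination:
  Rp1 = R1 ‖ R2 ‖ R3 (parallel, all between nodes 0 and 1) = 1/(1/110 + 1/6800 + 1/20) = 16.88 Ω
R_th = 16.88 Ω
I_n = V_th/R_th = 1.535/16.88 = 0.09091 A, and R_n = R_th = 16.88 Ω

Final answer: I_n = 0.09091 A, R_n = 16.88 Ω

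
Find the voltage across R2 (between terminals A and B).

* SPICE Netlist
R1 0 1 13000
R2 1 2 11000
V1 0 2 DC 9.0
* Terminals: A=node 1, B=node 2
R1 and R2 are in series across V1 (node 0 → node 1 → node 2), and the output A–B is taken across R2, so this is a voltage divider.
Series current: I = V1/(R1 + R2) = 9/(13000 + 11000) = 9/24000 = 0.000375 A
V_R2 = I × R2 = V1 × R2/(R1 + R2) = 9 × 11000/24000 = 4.125 V

Final answer: 4.125 V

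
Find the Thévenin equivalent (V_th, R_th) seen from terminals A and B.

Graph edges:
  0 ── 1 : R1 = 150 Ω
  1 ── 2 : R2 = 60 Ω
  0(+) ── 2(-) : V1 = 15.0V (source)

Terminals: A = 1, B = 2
Step 1 — V_th is the open-circuit voltage V_A - V_B (nothing connected across the terminals).
Nodal analysis, taking node 2 as the 0 V reference.
Source V1 fixes V_0 = 15 V.
KCL at each unknown node (sum of currents leaving = 0; resistances in Ω):
  Node 1: (V_1 - 15)/150 + (V_1 - 0)/60 = 0
Collecting terms: 0.02333 × V_1 = 0.1  =>  V_1 = 4.286 V
V_th = V_1 - V_2 = 4.286 - 0 = 4.286 V
Step 2 — R_th: zero the source — replace V1 by a short circuit (node 2 merges into node 0) — and find the resistance seen between A (node 1) and B (node 0).
Reduce the network between node 1 (A) and node 0 (B) by series/parallel combination:
  Rp1 = R1 ‖ R2 (parallel, both between nodes 0 and 1) = 1/(1/150 + 1/60) = 42.86 Ω
R_th = 42.86 Ω

Final answer: V_th = 4.286 V, R_th = 42.86 Ω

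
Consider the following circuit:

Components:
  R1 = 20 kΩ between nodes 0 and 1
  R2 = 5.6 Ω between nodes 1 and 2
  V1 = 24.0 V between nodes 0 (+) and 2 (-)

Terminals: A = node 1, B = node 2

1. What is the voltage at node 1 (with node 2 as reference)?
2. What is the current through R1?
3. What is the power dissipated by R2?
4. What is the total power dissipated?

Nodal analysis, taking node 2 as the 0 V reference.
Source V1 fixes V_0 = 24 V.
KCL at each unknown node (sum of currents leaving = 0; resistances in Ω):
  Node 1: (V_1 - 24)/20000 + (V_1 - 0)/5.6 = 0
Collecting terms: 0.1786 × V_1 = 0.0012  =>  V_1 = 0.006718 V
Part 1:
  Read off the nodal solution: V_1 = 0.006718 V
Part 2:
  I_R1 = (V_0 - V_1)/R1 = (24 - 0.006718)/20000 = 0.0012 A
  Magnitude: I_R1 = 0.0012 A
Part 3:
  I_R2 = (V_1 - V_2)/R2 = (0.006718 - 0)/5.6 = 0.0012 A
  P_R2 = I_R2² × R2 = (0.0012)² × 5.6 = 0.000008059 W
Part 4:
  Power in each resistor, P = (ΔV)²/R:
    P_R1 = (24 - 0.006718)²/20000 = 0.02878 W
    P_R2 = (0.006718 - 0)²/5.6 = 0.000008059 W
  P_total = P_R1 + P_R2 = 0.02879 W

Final answers:
1. V_1 = 0.006718 V
2. I_R1 = 0.0012 A
3. P_R2 = 8.059e-06 W
4. P_total = 0.02879 W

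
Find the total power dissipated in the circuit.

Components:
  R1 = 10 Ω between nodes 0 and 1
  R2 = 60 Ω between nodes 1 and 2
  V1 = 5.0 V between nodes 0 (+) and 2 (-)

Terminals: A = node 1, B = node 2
Nodal analysis, taking node 2 as the 0 V reference.
Source V1 fixes V_0 = 5 V.
KCL at each unknown node (sum of currents leaving = 0; resistances in Ω):
  Node 1: (V_1 - 5)/10 + (V_1 - 0)/60 = 0
Collecting terms: 0.1167 × V_1 = 0.5  =>  V_1 = 4.286 V
Power in each resistor, P = (ΔV)²/R:
  P_R1 = (5 - 4.286)²/10 = 0.05102 W
  P_R2 = (4.286 - 0)²/60 = 0.3061 W
P_total = P_R1 + P_R2 = 0.3571 W

Final answer: 0.3571 W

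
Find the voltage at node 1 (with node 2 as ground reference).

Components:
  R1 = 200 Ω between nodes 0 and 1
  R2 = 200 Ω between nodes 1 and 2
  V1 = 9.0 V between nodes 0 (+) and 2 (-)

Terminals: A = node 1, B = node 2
Nodal analysis, taking node 2 as the 0 V reference.
Source V1 fixes V_0 = 9 V.
KCL at each unknown node (sum of currents leaving = 0; resistances in Ω):
  Node 1: (V_1 - 9)/200 + (V_1 - 0)/200 = 0
Collecting terms: 0.01 × V_1 = 0.045  =>  V_1 = 4.5 V
The requested potential is V_1 = 4.5 V.

Final answer: V_1 = 4.5 V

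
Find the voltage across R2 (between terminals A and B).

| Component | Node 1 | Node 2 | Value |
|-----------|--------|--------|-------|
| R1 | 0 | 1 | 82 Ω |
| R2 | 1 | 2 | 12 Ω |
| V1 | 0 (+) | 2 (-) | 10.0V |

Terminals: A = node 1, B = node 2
R1 and R2 are in series across V1 (node 0 → node 1 → node 2), and the output A–B is taken across R2, so this is a voltage divider.
Series current: I = V1/(R1 + R2) = 10/(82 + 12) = 10/94 = 0.1064 A
V_R2 = I × R2 = V1 × R2/(R1 + R2) = 10 × 12/94 = 1.277 V

Final answer: 1.277 V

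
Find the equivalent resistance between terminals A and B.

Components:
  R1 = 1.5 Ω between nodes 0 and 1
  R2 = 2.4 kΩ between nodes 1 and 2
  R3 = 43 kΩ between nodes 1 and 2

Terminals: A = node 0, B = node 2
Reduce the network between node 0 (A) and node 2 (B) by series/parallel combination:
  Rp1 = R2 ‖ R3 (parallel, both between nodes 1 and 2) = 1/(1/2400 + 1/43000) = 2273 Ω
  Rs1 = R1 + Rp1 (series, joined only at node 1) = 1.5 + 2273 = 2275 Ω
R_eq = 2.275 kΩ

Final answer: 2.275 kΩ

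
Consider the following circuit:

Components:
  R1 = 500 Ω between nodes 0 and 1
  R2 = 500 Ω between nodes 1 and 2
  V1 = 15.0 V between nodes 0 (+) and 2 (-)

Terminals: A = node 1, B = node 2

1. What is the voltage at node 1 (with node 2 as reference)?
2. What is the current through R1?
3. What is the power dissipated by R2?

Nodal analysis, taking node 2 as the 0 V reference.
Source V1 fixes V_0 = 15 V.
KCL at each unknown node (sum of currents leaving = 0; resistances in Ω):
  Node 1: (V_1 - 15)/500 + (V_1 - 0)/500 = 0
Collecting terms: 0.004 × V_1 = 0.03  =>  V_1 = 7.5 V
Part 1:
  Read off the nodal solution: V_1 = 7.5 V
Part 2:
  I_R1 = (V_0 - V_1)/R1 = (15 - 7.5)/500 = 0.015 A
  Magnitude: I_R1 = 0.015 A
Part 3:
  I_R2 = (V_1 - V_2)/R2 = (7.5 - 0)/500 = 0.015 A
  P_R2 = I_R2² × R2 = (0.015)² × 500 = 0.1125 W

Final answers:
1. V_1 = 7.5 V
2. I_R1 = 0.015 A
3. P_R2 = 0.1125 W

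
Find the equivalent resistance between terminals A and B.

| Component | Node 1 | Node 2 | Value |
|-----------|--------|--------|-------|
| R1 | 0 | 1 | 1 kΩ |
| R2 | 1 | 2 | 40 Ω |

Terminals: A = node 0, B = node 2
Reduce the network between node 0 (A) and node 2 (B) by series/parallel combination:
  Rs1 = R1 + R2 (series, joined only at node 1) = 1000 + 40 = 1040 Ω
R_eq = 1.04 kΩ

Final answer: 1.04 kΩ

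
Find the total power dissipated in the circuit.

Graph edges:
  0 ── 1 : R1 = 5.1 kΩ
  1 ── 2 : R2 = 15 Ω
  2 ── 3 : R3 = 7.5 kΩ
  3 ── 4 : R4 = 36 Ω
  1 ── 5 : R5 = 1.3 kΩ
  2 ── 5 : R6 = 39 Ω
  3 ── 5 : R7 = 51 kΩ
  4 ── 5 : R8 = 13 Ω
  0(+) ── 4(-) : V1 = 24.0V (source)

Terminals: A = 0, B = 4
Nodal analysis, taking node 4 as the 0 V reference.
Source V1 fixes V_0 = 24 V.
KCL at each unknown node (sum of currents leaving = 0; resistances in Ω):
  Node 1: (V_1 - 24)/5100 + (V_1 - V_2)/15 + (V_1 - V_5)/1300 = 0
  Node 2: (V_2 - V_1)/15 + (V_2 - V_3)/7500 + (V_2 - V_5)/39 = 0
  Node 3: (V_3 - V_2)/7500 + (V_3 - 0)/36 + (V_3 - V_5)/51000 = 0
  Node 5: (V_5 - V_1)/1300 + (V_5 - V_2)/39 + (V_5 - V_3)/51000 + (V_5 - 0)/13 = 0
Collecting terms (coefficients in siemens):
  0.06763·V_1 - 0.06667·V_2 - 0.0007692·V_5 = 0.004706
  0.09244·V_2 - 0.06667·V_1 - 0.0001333·V_3 - 0.02564·V_5 = 0
  0.02793·V_3 - 0.0001333·V_2 - 0.00001961·V_5 = 0
  0.1034·V_5 - 0.0007692·V_1 - 0.02564·V_2 - 0.00001961·V_3 = 0
Solving these 4 simultaneous equations (Gaussian elimination) gives:
  V_1 = 0.2998 V, V_2 = 0.2328 V, V_3 = 0.001154 V, V_5 = 0.06 V
Power in each resistor, P = (ΔV)²/R:
  P_R1 = (24 - 0.2998)²/5100 = 0.1101 W
  P_R2 = (0.2998 - 0.2328)²/15 = 0.0002987 W
  P_R3 = (0.2328 - 0.001154)²/7500 = 0.000007157 W
  P_R4 = (0.001154 - 0)²/36 = 0.00000003697 W
  P_R5 = (0.2998 - 0.06)²/1300 = 0.00004423 W
  P_R6 = (0.2328 - 0.06)²/39 = 0.000766 W
  P_R7 = (0.001154 - 0.06)²/51000 = 0.00000006789 W
  P_R8 = (0 - 0.06)²/13 = 0.0002769 W
P_total = P_R1 + P_R2 + P_R3 + P_R4 + P_R5 + P_R6 + P_R7 + P_R8 = 0.1115 W

Final answer: 0.1115 W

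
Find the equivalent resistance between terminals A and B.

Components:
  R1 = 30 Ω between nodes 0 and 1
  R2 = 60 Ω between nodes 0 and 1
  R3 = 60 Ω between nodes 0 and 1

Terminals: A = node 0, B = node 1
Reduce the network between node 0 (A) and node 1 (B) by series/parallel combination:
  Rp1 = R1 ‖ R2 ‖ R3 (parallel, all between nodes 0 and 1) = 1/(1/30 + 1/60 + 1/60) = 15 Ω
R_eq = 15 Ω

Final answer: 15 Ω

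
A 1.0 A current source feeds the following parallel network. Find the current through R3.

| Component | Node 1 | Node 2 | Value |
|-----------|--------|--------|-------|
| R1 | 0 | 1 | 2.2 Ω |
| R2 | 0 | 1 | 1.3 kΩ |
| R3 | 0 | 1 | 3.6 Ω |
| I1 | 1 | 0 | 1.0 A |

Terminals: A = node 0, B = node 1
All resistors sit directly between nodes 0 and 1, so they are in parallel and share one voltage V; the full source current 1 A splits among them.
1/R_par = 1/2.2 + 1/1300 + 1/3.6 = 0.7331 S  =>  R_par = 1.364 Ω
V = I × R_par = 1 × 1.364 = 1.364 V
I_R3 = V/R3 = 1.364/3.6 = 0.3789 A

Final answer: 0.3789 A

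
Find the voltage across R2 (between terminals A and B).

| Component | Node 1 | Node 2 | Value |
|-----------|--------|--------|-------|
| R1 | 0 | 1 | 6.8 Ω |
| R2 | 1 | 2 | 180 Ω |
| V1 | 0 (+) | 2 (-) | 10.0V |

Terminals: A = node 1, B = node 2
R1 and R2 are in series across V1 (node 0 → node 1 → node 2), and the output A–B is taken across R2, so this is a voltage divider.
Series current: I = V1/(R1 + R2) = 10/(6.8 + 180) = 10/186.8 = 0.05353 A
V_R2 = I × R2 = V1 × R2/(R1 + R2) = 10 × 180/186.8 = 9.636 V

Final answer: 9.636 V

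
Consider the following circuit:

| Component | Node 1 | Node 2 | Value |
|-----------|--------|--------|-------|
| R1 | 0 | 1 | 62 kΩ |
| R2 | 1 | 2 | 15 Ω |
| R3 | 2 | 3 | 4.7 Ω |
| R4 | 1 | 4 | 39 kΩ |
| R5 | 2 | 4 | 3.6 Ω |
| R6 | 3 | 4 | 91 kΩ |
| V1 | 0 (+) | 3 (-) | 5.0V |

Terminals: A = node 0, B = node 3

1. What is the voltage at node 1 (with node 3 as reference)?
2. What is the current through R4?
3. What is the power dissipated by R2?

Nodal analysis, taking node 3 as the 0 V reference.
Source V1 fixes V_0 = 5 V.
KCL at each unknown node (sum of currents leaving = 0; resistances in Ω):
  Node 1: (V_1 - 5)/62000 + (V_1 - V_2)/15 + (V_1 - V_4)/39000 = 0
  Node 2: (V_2 - V_1)/15 + (V_2 - 0)/4.7 + (V_2 - V_4)/3.6 = 0
  Node 4: (V_4 - V_1)/39000 + (V_4 - V_2)/3.6 + (V_4 - 0)/91000 = 0
Collecting terms (coefficients in siemens):
  0.06671·V_1 - 0.06667·V_2 - 0.00002564·V_4 = 0.00008065
  0.5572·V_2 - 0.06667·V_1 - 0.2778·V_4 = 0
  0.2778·V_4 - 0.00002564·V_1 - 0.2778·V_2 = 0
Solving these 3 simultaneous equations (Gaussian elimination) gives:
  V_1 = 0.001588 V, V_2 = 0.0003789 V, V_4 = 0.000379 V
Part 1:
  Read off the nodal solution: V_1 = 0.001588 V
Part 2:
  I_R4 = (V_1 - V_4)/R4 = (0.001588 - 0.000379)/39000 = 0.00000003099 A
  Magnitude: I_R4 = 0.00000003099 A
Part 3:
  I_R2 = (V_1 - V_2)/R2 = (0.001588 - 0.0003789)/15 = 0.00008059 A
  P_R2 = I_R2² × R2 = (0.00008059)² × 15 = 0.00000009742 W

Final answers:
1. V_1 = 0.001588 V
2. I_R4 = 3.099e-08 A
3. P_R2 = 9.742e-08 W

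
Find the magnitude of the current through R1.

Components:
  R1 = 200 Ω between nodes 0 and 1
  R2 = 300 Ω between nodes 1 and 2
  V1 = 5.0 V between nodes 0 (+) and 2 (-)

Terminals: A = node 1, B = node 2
Nodal analysis, taking node 2 as the 0 V reference.
Source V1 fixes V_0 = 5 V.
KCL at each unknown node (sum of currents leaving = 0; resistances in Ω):
  Node 1: (V_1 - 5)/200 + (V_1 - 0)/300 = 0
Collecting terms: 0.008333 × V_1 = 0.025  =>  V_1 = 3 V
I_R1 = (V_0 - V_1)/R1 = (5 - 3)/200 = 0.01 A
|I_R1| = 0.01 A

Final answer: |I_R1| = 0.01 A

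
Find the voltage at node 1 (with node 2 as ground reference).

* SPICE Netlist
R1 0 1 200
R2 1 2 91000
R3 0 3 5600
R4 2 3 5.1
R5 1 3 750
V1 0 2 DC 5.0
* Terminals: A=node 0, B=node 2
Nodal analysis, taking node 2 as the 0 V reference.
Source V1 fixes V_0 = 5 V.
KCL at each unknown node (sum of currents leaving = 0; resistances in Ω):
  Node 1: (V_1 - 5)/200 + (V_1 - 0)/91000 + (V_1 - V_3)/750 = 0
  Node 3: (V_3 - 5)/5600 + (V_3 - 0)/5.1 + (V_3 - V_1)/750 = 0
Collecting terms (coefficients in siemens):
  0.006344·V_1 - 0.001333·V_3 = 0.025
  0.1976·V_3 - 0.001333·V_1 = 0.0008929
Determinant D = (0.006344)(0.1976) - (-0.001333)(-0.001333) = 0.001252
V_1 = [(0.025)(0.1976) - (-0.001333)(0.0008929)]/D = 3.947 V
V_3 = [(0.006344)(0.0008929) - (0.025)(-0.001333)]/D = 0.03115 V
The requested potential is V_1 = 3.947 V.

Final answer: V_1 = 3.947 V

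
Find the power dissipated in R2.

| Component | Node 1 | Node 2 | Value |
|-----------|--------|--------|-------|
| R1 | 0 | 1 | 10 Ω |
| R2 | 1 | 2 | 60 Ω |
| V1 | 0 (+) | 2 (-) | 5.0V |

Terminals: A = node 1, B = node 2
Nodal analysis, taking node 2 as the 0 V reference.
Source V1 fixes V_0 = 5 V.
KCL at each unknown node (sum of currents leaving = 0; resistances in Ω):
  Node 1: (V_1 - 5)/10 + (V_1 - 0)/60 = 0
Collecting terms: 0.1167 × V_1 = 0.5  =>  V_1 = 4.286 V
I_R2 = (V_1 - V_2)/R2 = (4.286 - 0)/60 = 0.07143 A
P_R2 = I_R2² × R2 = (0.07143)² × 60 = 0.3061 W

Final answer: 0.3061 W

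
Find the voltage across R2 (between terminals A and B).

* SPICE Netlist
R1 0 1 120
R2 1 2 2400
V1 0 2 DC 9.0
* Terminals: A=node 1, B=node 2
R1 and R2 are in series across V1 (node 0 → node 1 → node 2), and the output A–B is taken across R2, so this is a voltage divider.
Series current: I = V1/(R1 + R2) = 9/(120 + 2400) = 9/2520 = 0.003571 A
V_R2 = I × R2 = V1 × R2/(R1 + R2) = 9 × 2400/2520 = 8.571 V

Final answer: 8.571 V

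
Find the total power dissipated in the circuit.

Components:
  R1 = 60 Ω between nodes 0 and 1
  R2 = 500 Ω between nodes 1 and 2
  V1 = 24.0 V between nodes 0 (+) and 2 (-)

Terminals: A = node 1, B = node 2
Nodal analysis, taking node 2 as the 0 V reference.
Source V1 fixes V_0 = 24 V.
KCL at each unknown node (sum of currents leaving = 0; resistances in Ω):
  Node 1: (V_1 - 24)/60 + (V_1 - 0)/500 = 0
Collecting terms: 0.01867 × V_1 = 0.4  =>  V_1 = 21.43 V
Power in each resistor, P = (ΔV)²/R:
  P_R1 = (24 - 21.43)²/60 = 0.1102 W
  P_R2 = (21.43 - 0)²/500 = 0.9184 W
P_total = P_R1 + P_R2 = 1.029 W

Final answer: 1.029 W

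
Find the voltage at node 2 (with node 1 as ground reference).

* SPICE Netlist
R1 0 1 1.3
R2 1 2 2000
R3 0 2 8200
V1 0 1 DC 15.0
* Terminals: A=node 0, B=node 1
Nodal analysis, taking node 1 as the 0 V reference.
Source V1 fixes V_0 = 15 V.
KCL at each unknown node (sum of currents leaving = 0; resistances in Ω):
  Node 2: (V_2 - 0)/2000 + (V_2 - 15)/8200 = 0
Collecting terms: 0.000622 × V_2 = 0.001829  =>  V_2 = 2.941 V
The requested potential is V_2 = 2.941 V.

Final answer: V_2 = 2.941 V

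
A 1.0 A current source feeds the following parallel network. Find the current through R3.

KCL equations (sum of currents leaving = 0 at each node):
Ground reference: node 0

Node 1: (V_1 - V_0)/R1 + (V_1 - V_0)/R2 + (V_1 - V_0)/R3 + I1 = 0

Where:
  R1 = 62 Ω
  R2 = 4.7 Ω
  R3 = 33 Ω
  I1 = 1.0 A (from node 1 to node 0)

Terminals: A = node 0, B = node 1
All resistors sit directly between nodes 0 and 1, so they are in parallel and share one voltage V; the full source current 1 A splits among them.
1/R_par = 1/62 + 1/4.7 + 1/33 = 0.2592 S  =>  R_par = 3.858 Ω
V = I × R_par = 1 × 3.858 = 3.858 V
I_R3 = V/R3 = 3.858/33 = 0.1169 A

Final answer: 0.1169 A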